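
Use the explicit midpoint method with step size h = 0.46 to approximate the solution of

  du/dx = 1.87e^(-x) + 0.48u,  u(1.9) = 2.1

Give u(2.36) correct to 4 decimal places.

2.7313

Midpoint: k1 = f(x_n, u_n); k2 = f(x_n + h/2, u_n + (h/2)·k1); u_{n+1} = u_n + h·k2.
x=1.900000, u=2.100000:
  k1 = f(1.900000, 2.100000) = 1.287693
  k2 = f(2.130000, 2.396169) = 1.372387
  u ← 2.100000 + 0.46·1.372387 = 2.731298
u(2.36) ≈ 2.7313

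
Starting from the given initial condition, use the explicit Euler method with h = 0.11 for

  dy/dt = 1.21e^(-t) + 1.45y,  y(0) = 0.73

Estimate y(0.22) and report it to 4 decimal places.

Euler: y_{n+1} = y_n + h·f(t_n, y_n).
t=0.000000, y=0.730000: f=2.268500 → y ← 0.730000 + 0.11·2.268500 = 0.979535
t=0.110000, y=0.979535: f=2.504285 → y ← 0.979535 + 0.11·2.504285 = 1.255006
y(0.22) ≈ 1.2550

1.2550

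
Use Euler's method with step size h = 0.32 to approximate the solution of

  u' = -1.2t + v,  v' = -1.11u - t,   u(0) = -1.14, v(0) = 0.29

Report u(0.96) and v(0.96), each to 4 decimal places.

Euler on (u,v): u_{n+1} = u_n + h·u', v_{n+1} = v_n + h·v'.
0.000000: (-1.140000, 0.290000); f=(0.290000, 1.265400) → (-1.047200, 0.694928)
0.320000: (-1.047200, 0.694928); f=(0.310928, 0.842392) → (-0.947703, 0.964493)
0.640000: (-0.947703, 0.964493); f=(0.196493, 0.411950) → (-0.884825, 1.096318)
(u(0.96), v(0.96)) ≈ (-0.8848, 1.0963)

-0.8848, 1.0963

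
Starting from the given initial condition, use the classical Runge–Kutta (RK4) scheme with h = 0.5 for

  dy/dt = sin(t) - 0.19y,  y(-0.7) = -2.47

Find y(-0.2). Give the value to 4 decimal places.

RK4: k1 = f(t_n, y_n); k2 = f(t_n + h/2, y_n + (h/2)·k1); k3 = f(t_n + h/2, y_n + (h/2)·k2); k4 = f(t_n + h, y_n + h·k3); y_{n+1} = y_n + (h/6)·(k1 + 2k2 + 2k3 + k4).
t=-0.700000, y=-2.470000:
  k1 = f(-0.700000, -2.470000) = -0.174918
  k2 = f(-0.450000, -2.513729) = 0.042643
  k3 = f(-0.450000, -2.459339) = 0.032309
  k4 = f(-0.200000, -2.453846) = 0.267561
  y ← -2.470000 + (0.5/6)·(k1 + 2k2 + 2k3 + k4) = -2.449788
y(-0.2) ≈ -2.4498

-2.4498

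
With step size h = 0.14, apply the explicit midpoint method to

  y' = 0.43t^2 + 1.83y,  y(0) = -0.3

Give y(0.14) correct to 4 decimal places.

Midpoint: k1 = f(t_n, y_n); k2 = f(t_n + h/2, y_n + (h/2)·k1); y_{n+1} = y_n + h·k2.
t=0.000000, y=-0.300000:
  k1 = f(0.000000, -0.300000) = -0.549000
  k2 = f(0.070000, -0.338430) = -0.617220
  y ← -0.300000 + 0.14·(-0.617220) = -0.386411
y(0.14) ≈ -0.3864

-0.3864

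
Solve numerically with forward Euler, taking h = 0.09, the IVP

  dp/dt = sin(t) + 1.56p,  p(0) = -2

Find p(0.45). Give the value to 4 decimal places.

-3.7656

Euler: p_{n+1} = p_n + h·f(t_n, p_n).
t=0.000000, p=-2.000000: f=-3.120000 → p ← -2.000000 + 0.09·(-3.120000) = -2.280800
t=0.090000, p=-2.280800: f=-3.468169 → p ← -2.280800 + 0.09·(-3.468169) = -2.592935
t=0.180000, p=-2.592935: f=-3.865949 → p ← -2.592935 + 0.09·(-3.865949) = -2.940871
t=0.270000, p=-2.940871: f=-4.321027 → p ← -2.940871 + 0.09·(-4.321027) = -3.329763
t=0.360000, p=-3.329763: f=-4.842156 → p ← -3.329763 + 0.09·(-4.842156) = -3.765557
p(0.45) ≈ -3.7656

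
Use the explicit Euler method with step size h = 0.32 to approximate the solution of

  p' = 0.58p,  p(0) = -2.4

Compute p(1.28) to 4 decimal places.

Euler: p_{n+1} = p_n + h·f(t_n, p_n).
t=0.000000, p=-2.400000: f=-1.392000 → p ← -2.400000 + 0.32·(-1.392000) = -2.845440
t=0.320000, p=-2.845440: f=-1.650355 → p ← -2.845440 + 0.32·(-1.650355) = -3.373554
t=0.640000, p=-3.373554: f=-1.956661 → p ← -3.373554 + 0.32·(-1.956661) = -3.999685
t=0.960000, p=-3.999685: f=-2.319817 → p ← -3.999685 + 0.32·(-2.319817) = -4.742027
p(1.28) ≈ -4.7420

-4.7420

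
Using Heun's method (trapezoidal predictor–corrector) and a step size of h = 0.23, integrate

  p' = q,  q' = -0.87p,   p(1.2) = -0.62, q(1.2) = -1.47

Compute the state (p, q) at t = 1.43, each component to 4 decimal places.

-0.9438, -1.3121

Heun on (p,q): k1 = f(t_n, state_n); k2 = f(t_n + h, state_n + h·k1); state_{n+1} = state_n + (h/2)·(k1 + k2).
1.200000: (-0.620000, -1.470000)
  k1 = (-1.470000, 0.539400)
  predictor → (-0.958100, -1.345938)
  k2 = (-1.345938, 0.833547)
  → (-0.943833, -1.312111)
(p(1.43), q(1.43)) ≈ (-0.9438, -1.3121)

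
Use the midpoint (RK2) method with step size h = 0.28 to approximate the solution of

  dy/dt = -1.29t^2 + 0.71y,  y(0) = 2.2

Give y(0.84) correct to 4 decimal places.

Midpoint: k1 = f(t_n, y_n); k2 = f(t_n + h/2, y_n + (h/2)·k1); y_{n+1} = y_n + h·k2.
t=0.000000, y=2.200000:
  k1 = f(0.000000, 2.200000) = 1.562000
  k2 = f(0.140000, 2.418680) = 1.691979
  y ← 2.200000 + 0.28·1.691979 = 2.673754
t=0.280000, y=2.673754:
  k1 = f(0.280000, 2.673754) = 1.797229
  k2 = f(0.420000, 2.925366) = 1.849454
  y ← 2.673754 + 0.28·1.849454 = 3.191601
t=0.560000, y=3.191601:
  k1 = f(0.560000, 3.191601) = 1.861493
  k2 = f(0.700000, 3.452210) = 1.818969
  y ← 3.191601 + 0.28·1.818969 = 3.700913
y(0.84) ≈ 3.7009

3.7009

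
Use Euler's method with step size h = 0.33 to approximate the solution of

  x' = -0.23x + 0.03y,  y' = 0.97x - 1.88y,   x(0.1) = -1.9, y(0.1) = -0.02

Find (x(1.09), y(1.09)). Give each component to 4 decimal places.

Euler on (x,y): x_{n+1} = x_n + h·x', y_{n+1} = y_n + h·y'.
0.100000: (-1.900000, -0.020000); f=(0.436400, -1.805400) → (-1.755988, -0.615782)
0.430000: (-1.755988, -0.615782); f=(0.385404, -0.545638) → (-1.628805, -0.795843)
0.760000: (-1.628805, -0.795843); f=(0.350750, -0.083757) → (-1.513057, -0.823482)
(x(1.09), y(1.09)) ≈ (-1.5131, -0.8235)

-1.5131, -0.8235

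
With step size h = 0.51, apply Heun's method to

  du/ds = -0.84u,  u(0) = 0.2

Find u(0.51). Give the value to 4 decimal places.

0.1327

Heun: k1 = f(s_n, u_n); k2 = f(s_n + h, u_n + h·k1); u_{n+1} = u_n + (h/2)·(k1 + k2).
s=0.000000, u=0.200000:
  k1 = f(0.000000, 0.200000) = -0.168000
  k2 = f(0.510000, 0.114320) = -0.096029
  u ← 0.200000 + (0.51/2)·(-0.168000 + (-0.096029)) = 0.132673
u(0.51) ≈ 0.1327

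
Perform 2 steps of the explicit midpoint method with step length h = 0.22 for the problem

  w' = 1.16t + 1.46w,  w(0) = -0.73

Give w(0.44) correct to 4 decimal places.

Midpoint: k1 = f(t_n, w_n); k2 = f(t_n + h/2, w_n + (h/2)·k1); w_{n+1} = w_n + h·k2.
t=0.000000, w=-0.730000:
  k1 = f(0.000000, -0.730000) = -1.065800
  k2 = f(0.110000, -0.847238) = -1.109367
  w ← -0.730000 + 0.22·(-1.109367) = -0.974061
t=0.220000, w=-0.974061:
  k1 = f(0.220000, -0.974061) = -1.166929
  k2 = f(0.330000, -1.102423) = -1.226738
  w ← -0.974061 + 0.22·(-1.226738) = -1.243943
w(0.44) ≈ -1.2439

-1.2439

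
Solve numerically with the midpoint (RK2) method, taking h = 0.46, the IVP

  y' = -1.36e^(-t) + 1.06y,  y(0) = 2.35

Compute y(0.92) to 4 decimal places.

4.6112

Midpoint: k1 = f(t_n, y_n); k2 = f(t_n + h/2, y_n + (h/2)·k1); y_{n+1} = y_n + h·k2.
t=0.000000, y=2.350000:
  k1 = f(0.000000, 2.350000) = 1.131000
  k2 = f(0.230000, 2.610130) = 1.686172
  y ← 2.350000 + 0.46·1.686172 = 3.125639
t=0.460000, y=3.125639:
  k1 = f(0.460000, 3.125639) = 2.454632
  k2 = f(0.690000, 3.690204) = 3.229473
  y ← 3.125639 + 0.46·3.229473 = 4.611197
y(0.92) ≈ 4.6112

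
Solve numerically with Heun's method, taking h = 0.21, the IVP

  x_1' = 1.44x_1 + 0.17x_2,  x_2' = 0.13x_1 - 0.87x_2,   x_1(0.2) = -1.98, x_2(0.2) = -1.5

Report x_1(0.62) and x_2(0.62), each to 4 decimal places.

-3.7272, -1.1712

Heun on (x_1,x_2): k1 = f(t_n, state_n); k2 = f(t_n + h, state_n + h·k1); state_{n+1} = state_n + (h/2)·(k1 + k2).
0.200000: (-1.980000, -1.500000)
  k1 = (-3.106200, 1.047600)
  predictor → (-2.632302, -1.280004)
  k2 = (-4.008116, 0.771404)
  → (-2.727003, -1.309005)
0.410000: (-2.727003, -1.309005)
  k1 = (-4.149415, 0.784324)
  predictor → (-3.598380, -1.144297)
  k2 = (-5.376198, 0.527749)
  → (-3.727193, -1.171237)
(x_1(0.62), x_2(0.62)) ≈ (-3.7272, -1.1712)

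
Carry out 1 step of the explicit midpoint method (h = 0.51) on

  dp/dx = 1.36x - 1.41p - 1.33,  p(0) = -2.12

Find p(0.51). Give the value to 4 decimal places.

Midpoint: k1 = f(x_n, p_n); k2 = f(x_n + h/2, p_n + (h/2)·k1); p_{n+1} = p_n + h·k2.
x=0.000000, p=-2.120000:
  k1 = f(0.000000, -2.120000) = 1.659200
  k2 = f(0.255000, -1.696904) = 1.409435
  p ← -2.120000 + 0.51·1.409435 = -1.401188
p(0.51) ≈ -1.4012

-1.4012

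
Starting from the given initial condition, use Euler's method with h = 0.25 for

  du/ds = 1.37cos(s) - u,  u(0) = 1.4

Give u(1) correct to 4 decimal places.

Euler: u_{n+1} = u_n + h·f(s_n, u_n).
s=0.000000, u=1.400000: f=-0.030000 → u ← 1.400000 + 0.25·(-0.030000) = 1.392500
s=0.250000, u=1.392500: f=-0.065090 → u ← 1.392500 + 0.25·(-0.065090) = 1.376228
s=0.500000, u=1.376228: f=-0.173939 → u ← 1.376228 + 0.25·(-0.173939) = 1.332743
s=0.750000, u=1.332743: f=-0.330329 → u ← 1.332743 + 0.25·(-0.330329) = 1.250160
u(1) ≈ 1.2502

1.2502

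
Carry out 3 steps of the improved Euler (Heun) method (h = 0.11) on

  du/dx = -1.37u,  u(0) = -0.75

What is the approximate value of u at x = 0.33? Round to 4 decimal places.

Heun: k1 = f(x_n, u_n); k2 = f(x_n + h, u_n + h·k1); u_{n+1} = u_n + (h/2)·(k1 + k2).
x=0.000000, u=-0.750000:
  k1 = f(0.000000, -0.750000) = 1.027500
  k2 = f(0.110000, -0.636975) = 0.872656
  u ← -0.750000 + (0.11/2)·(1.027500 + 0.872656) = -0.645491
x=0.110000, u=-0.645491:
  k1 = f(0.110000, -0.645491) = 0.884323
  k2 = f(0.220000, -0.548216) = 0.751056
  u ← -0.645491 + (0.11/2)·(0.884323 + 0.751056) = -0.555546
x=0.220000, u=-0.555546:
  k1 = f(0.220000, -0.555546) = 0.761097
  k2 = f(0.330000, -0.471825) = 0.646400
  u ← -0.555546 + (0.11/2)·(0.761097 + 0.646400) = -0.478133
u(0.33) ≈ -0.4781

-0.4781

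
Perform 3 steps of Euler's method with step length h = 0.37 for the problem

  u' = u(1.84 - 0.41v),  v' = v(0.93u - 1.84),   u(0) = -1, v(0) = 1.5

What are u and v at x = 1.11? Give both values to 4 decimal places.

-4.1169, -0.0035

Euler on (u,v): u_{n+1} = u_n + h·u', v_{n+1} = v_n + h·v'.
0.000000: (-1.000000, 1.500000); f=(-1.225000, -4.155000) → (-1.453250, -0.037350)
0.370000: (-1.453250, -0.037350); f=(-2.696234, 0.119203) → (-2.450857, 0.006755)
0.740000: (-2.450857, 0.006755); f=(-4.502788, -0.027827) → (-4.116888, -0.003541)
(u(1.11), v(1.11)) ≈ (-4.1169, -0.0035)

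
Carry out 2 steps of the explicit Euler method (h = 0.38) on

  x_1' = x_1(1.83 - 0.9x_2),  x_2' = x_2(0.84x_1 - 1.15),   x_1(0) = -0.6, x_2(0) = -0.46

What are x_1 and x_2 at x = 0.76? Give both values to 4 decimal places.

-1.9496, -0.0356

Euler on (x_1,x_2): x_1_{n+1} = x_1_n + h·x_1', x_2_{n+1} = x_2_n + h·x_2'.
0.000000: (-0.600000, -0.460000); f=(-1.346400, 0.760840) → (-1.111632, -0.170881)
0.380000: (-1.111632, -0.170881); f=(-2.205247, 0.356076) → (-1.949626, -0.035572)
(x_1(0.76), x_2(0.76)) ≈ (-1.9496, -0.0356)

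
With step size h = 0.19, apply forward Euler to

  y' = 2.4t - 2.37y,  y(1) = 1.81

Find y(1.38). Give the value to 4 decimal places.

1.3402

Euler: y_{n+1} = y_n + h·f(t_n, y_n).
t=1.000000, y=1.810000: f=-1.889700 → y ← 1.810000 + 0.19·(-1.889700) = 1.450957
t=1.190000, y=1.450957: f=-0.582768 → y ← 1.450957 + 0.19·(-0.582768) = 1.340231
y(1.38) ≈ 1.3402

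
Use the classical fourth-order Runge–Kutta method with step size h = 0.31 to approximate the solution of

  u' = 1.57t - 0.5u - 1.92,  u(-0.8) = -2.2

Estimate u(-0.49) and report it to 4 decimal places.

-2.7245

RK4: k1 = f(t_n, u_n); k2 = f(t_n + h/2, u_n + (h/2)·k1); k3 = f(t_n + h/2, u_n + (h/2)·k2); k4 = f(t_n + h, u_n + h·k3); u_{n+1} = u_n + (h/6)·(k1 + 2k2 + 2k3 + k4).
t=-0.800000, u=-2.200000:
  k1 = f(-0.800000, -2.200000) = -2.076000
  k2 = f(-0.645000, -2.521780) = -1.671760
  k3 = f(-0.645000, -2.459123) = -1.703089
  k4 = f(-0.490000, -2.727957) = -1.325321
  u ← -2.200000 + (0.31/6)·(k1 + 2k2 + 2k3 + k4) = -2.724469
u(-0.49) ≈ -2.7245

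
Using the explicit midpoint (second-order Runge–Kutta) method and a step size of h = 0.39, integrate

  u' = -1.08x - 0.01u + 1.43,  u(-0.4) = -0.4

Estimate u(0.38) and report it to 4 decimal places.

Midpoint: k1 = f(x_n, u_n); k2 = f(x_n + h/2, u_n + (h/2)·k1); u_{n+1} = u_n + h·k2.
x=-0.400000, u=-0.400000:
  k1 = f(-0.400000, -0.400000) = 1.866000
  k2 = f(-0.205000, -0.036130) = 1.651761
  u ← -0.400000 + 0.39·1.651761 = 0.244187
x=-0.010000, u=0.244187:
  k1 = f(-0.010000, 0.244187) = 1.438358
  k2 = f(0.185000, 0.524667) = 1.224953
  u ← 0.244187 + 0.39·1.224953 = 0.721919
u(0.38) ≈ 0.7219

0.7219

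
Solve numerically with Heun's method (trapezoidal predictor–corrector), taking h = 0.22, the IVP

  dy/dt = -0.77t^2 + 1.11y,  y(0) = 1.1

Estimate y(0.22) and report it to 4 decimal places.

Heun: k1 = f(t_n, y_n); k2 = f(t_n + h, y_n + h·k1); y_{n+1} = y_n + (h/2)·(k1 + k2).
t=0.000000, y=1.100000:
  k1 = f(0.000000, 1.100000) = 1.221000
  k2 = f(0.220000, 1.368620) = 1.481900
  y ← 1.100000 + (0.22/2)·(1.221000 + 1.481900) = 1.397319
y(0.22) ≈ 1.3973

1.3973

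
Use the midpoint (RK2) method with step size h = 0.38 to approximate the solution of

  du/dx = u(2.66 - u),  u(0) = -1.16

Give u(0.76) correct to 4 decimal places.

-64.5914

Midpoint: k1 = f(x_n, u_n); k2 = f(x_n + h/2, u_n + (h/2)·k1); u_{n+1} = u_n + h·k2.
x=0.000000, u=-1.160000:
  k1 = f(0.000000, -1.160000) = -4.431200
  k2 = f(0.190000, -2.001928) = -9.332844
  u ← -1.160000 + 0.38·(-9.332844) = -4.706481
x=0.380000, u=-4.706481:
  k1 = f(0.380000, -4.706481) = -34.670200
  k2 = f(0.570000, -11.293819) = -157.591903
  u ← -4.706481 + 0.38·(-157.591903) = -64.591404
u(0.76) ≈ -64.5914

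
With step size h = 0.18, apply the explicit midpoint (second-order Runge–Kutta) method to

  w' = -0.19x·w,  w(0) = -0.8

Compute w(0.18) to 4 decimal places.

Midpoint: k1 = f(x_n, w_n); k2 = f(x_n + h/2, w_n + (h/2)·k1); w_{n+1} = w_n + h·k2.
x=0.000000, w=-0.800000:
  k1 = f(0.000000, -0.800000) = 0.000000
  k2 = f(0.090000, -0.800000) = 0.013680
  w ← -0.800000 + 0.18·0.013680 = -0.797538
w(0.18) ≈ -0.7975

-0.7975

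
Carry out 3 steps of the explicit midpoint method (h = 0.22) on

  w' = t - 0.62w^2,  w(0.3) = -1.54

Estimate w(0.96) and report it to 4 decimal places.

Midpoint: k1 = f(t_n, w_n); k2 = f(t_n + h/2, w_n + (h/2)·k1); w_{n+1} = w_n + h·k2.
t=0.300000, w=-1.540000:
  k1 = f(0.300000, -1.540000) = -1.170392
  k2 = f(0.410000, -1.668743) = -1.316516
  w ← -1.540000 + 0.22·(-1.316516) = -1.829634
t=0.520000, w=-1.829634:
  k1 = f(0.520000, -1.829634) = -1.555487
  k2 = f(0.630000, -2.000737) = -1.851828
  w ← -1.829634 + 0.22·(-1.851828) = -2.237036
t=0.740000, w=-2.237036:
  k1 = f(0.740000, -2.237036) = -2.362684
  k2 = f(0.850000, -2.496931) = -3.015492
  w ← -2.237036 + 0.22·(-3.015492) = -2.900444
w(0.96) ≈ -2.9004

-2.9004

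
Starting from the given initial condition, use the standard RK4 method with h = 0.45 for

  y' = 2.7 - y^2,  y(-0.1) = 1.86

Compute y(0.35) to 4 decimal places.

RK4: k1 = f(x_n, y_n); k2 = f(x_n + h/2, y_n + (h/2)·k1); k3 = f(x_n + h/2, y_n + (h/2)·k2); k4 = f(x_n + h, y_n + h·k3); y_{n+1} = y_n + (h/6)·(k1 + 2k2 + 2k3 + k4).
x=-0.100000, y=1.860000:
  k1 = f(-0.100000, 1.860000) = -0.759600
  k2 = f(0.125000, 1.689090) = -0.153025
  k3 = f(0.125000, 1.825569) = -0.632704
  k4 = f(0.350000, 1.575283) = 0.218482
  y ← 1.860000 + (0.45/6)·(k1 + 2k2 + 2k3 + k4) = 1.701557
y(0.35) ≈ 1.7016

1.7016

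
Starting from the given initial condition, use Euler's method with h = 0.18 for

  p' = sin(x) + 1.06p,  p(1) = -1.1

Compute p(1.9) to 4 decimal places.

-1.4064

Euler: p_{n+1} = p_n + h·f(x_n, p_n).
x=1.000000, p=-1.100000: f=-0.324529 → p ← -1.100000 + 0.18·(-0.324529) = -1.158415
x=1.180000, p=-1.158415: f=-0.303314 → p ← -1.158415 + 0.18·(-0.303314) = -1.213012
x=1.360000, p=-1.213012: f=-0.307928 → p ← -1.213012 + 0.18·(-0.307928) = -1.268439
x=1.540000, p=-1.268439: f=-0.345019 → p ← -1.268439 + 0.18·(-0.345019) = -1.330542
x=1.720000, p=-1.330542: f=-0.421485 → p ← -1.330542 + 0.18·(-0.421485) = -1.406410
p(1.9) ≈ -1.4064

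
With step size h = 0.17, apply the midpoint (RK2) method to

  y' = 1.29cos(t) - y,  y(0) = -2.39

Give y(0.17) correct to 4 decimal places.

Midpoint: k1 = f(t_n, y_n); k2 = f(t_n + h/2, y_n + (h/2)·k1); y_{n+1} = y_n + h·k2.
t=0.000000, y=-2.390000:
  k1 = f(0.000000, -2.390000) = 3.680000
  k2 = f(0.085000, -2.077200) = 3.362543
  y ← -2.390000 + 0.17·3.362543 = -1.818368
y(0.17) ≈ -1.8184

-1.8184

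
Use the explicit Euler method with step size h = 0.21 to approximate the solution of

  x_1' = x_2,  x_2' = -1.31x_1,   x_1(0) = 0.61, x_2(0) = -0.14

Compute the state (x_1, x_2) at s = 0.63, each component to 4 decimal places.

Euler on (x_1,x_2): x_1_{n+1} = x_1_n + h·x_1', x_2_{n+1} = x_2_n + h·x_2'.
0.000000: (0.610000, -0.140000); f=(-0.140000, -0.799100) → (0.580600, -0.307811)
0.210000: (0.580600, -0.307811); f=(-0.307811, -0.760586) → (0.515960, -0.467534)
0.420000: (0.515960, -0.467534); f=(-0.467534, -0.675907) → (0.417778, -0.609475)
(x_1(0.63), x_2(0.63)) ≈ (0.4178, -0.6095)

0.4178, -0.6095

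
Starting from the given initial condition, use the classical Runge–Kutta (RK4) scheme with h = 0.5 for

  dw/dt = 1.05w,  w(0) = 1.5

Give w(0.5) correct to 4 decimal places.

2.5351

RK4: k1 = f(t_n, w_n); k2 = f(t_n + h/2, w_n + (h/2)·k1); k3 = f(t_n + h/2, w_n + (h/2)·k2); k4 = f(t_n + h, w_n + h·k3); w_{n+1} = w_n + (h/6)·(k1 + 2k2 + 2k3 + k4).
t=0.000000, w=1.500000:
  k1 = f(0.000000, 1.500000) = 1.575000
  k2 = f(0.250000, 1.893750) = 1.988438
  k3 = f(0.250000, 1.997109) = 2.096965
  k4 = f(0.500000, 2.548482) = 2.675907
  w ← 1.500000 + (0.5/6)·(k1 + 2k2 + 2k3 + k4) = 2.535143
w(0.5) ≈ 2.5351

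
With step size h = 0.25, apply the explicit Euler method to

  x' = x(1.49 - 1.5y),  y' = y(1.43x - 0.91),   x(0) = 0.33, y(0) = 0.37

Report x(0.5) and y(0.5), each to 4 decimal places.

Euler on (x,y): x_{n+1} = x_n + h·x', y_{n+1} = y_n + h·y'.
0.000000: (0.330000, 0.370000); f=(0.308550, -0.162097) → (0.407138, 0.329476)
0.250000: (0.407138, 0.329476); f=(0.405422, -0.108000) → (0.508493, 0.302476)
(x(0.5), y(0.5)) ≈ (0.5085, 0.3025)

0.5085, 0.3025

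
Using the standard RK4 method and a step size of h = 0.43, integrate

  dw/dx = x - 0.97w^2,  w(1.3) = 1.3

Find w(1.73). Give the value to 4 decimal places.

RK4: k1 = f(x_n, w_n); k2 = f(x_n + h/2, w_n + (h/2)·k1); k3 = f(x_n + h/2, w_n + (h/2)·k2); k4 = f(x_n + h, w_n + h·k3); w_{n+1} = w_n + (h/6)·(k1 + 2k2 + 2k3 + k4).
x=1.300000, w=1.300000:
  k1 = f(1.300000, 1.300000) = -0.339300
  k2 = f(1.515000, 1.227051) = 0.054517
  k3 = f(1.515000, 1.311721) = -0.153994
  k4 = f(1.730000, 1.233783) = 0.253447
  w ← 1.300000 + (0.43/6)·(k1 + 2k2 + 2k3 + k4) = 1.279589
w(1.73) ≈ 1.2796

1.2796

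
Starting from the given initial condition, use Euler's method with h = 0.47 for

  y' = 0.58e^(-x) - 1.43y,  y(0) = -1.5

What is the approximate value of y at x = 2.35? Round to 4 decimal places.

Euler: y_{n+1} = y_n + h·f(x_n, y_n).
x=0.000000, y=-1.500000: f=2.725000 → y ← -1.500000 + 0.47·2.725000 = -0.219250
x=0.470000, y=-0.219250: f=0.676029 → y ← -0.219250 + 0.47·0.676029 = 0.098484
x=0.940000, y=0.098484: f=0.085733 → y ← 0.098484 + 0.47·0.085733 = 0.138778
x=1.410000, y=0.138778: f=-0.056849 → y ← 0.138778 + 0.47·(-0.056849) = 0.112059
x=1.880000, y=0.112059: f=-0.071742 → y ← 0.112059 + 0.47·(-0.071742) = 0.078340
y(2.35) ≈ 0.0783

0.0783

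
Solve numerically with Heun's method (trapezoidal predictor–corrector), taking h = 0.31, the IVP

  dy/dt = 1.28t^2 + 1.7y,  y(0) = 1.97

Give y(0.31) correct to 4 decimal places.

3.3008

Heun: k1 = f(t_n, y_n); k2 = f(t_n + h, y_n + h·k1); y_{n+1} = y_n + (h/2)·(k1 + k2).
t=0.000000, y=1.970000:
  k1 = f(0.000000, 1.970000) = 3.349000
  k2 = f(0.310000, 3.008190) = 5.236931
  y ← 1.970000 + (0.31/2)·(3.349000 + 5.236931) = 3.300819
y(0.31) ≈ 3.3008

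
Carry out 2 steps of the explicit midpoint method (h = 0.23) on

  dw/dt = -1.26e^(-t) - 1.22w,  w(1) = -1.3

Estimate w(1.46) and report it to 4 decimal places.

-0.8728

Midpoint: k1 = f(t_n, w_n); k2 = f(t_n + h/2, w_n + (h/2)·k1); w_{n+1} = w_n + h·k2.
t=1.000000, w=-1.300000:
  k1 = f(1.000000, -1.300000) = 1.122472
  k2 = f(1.115000, -1.170916) = 1.015344
  w ← -1.300000 + 0.23·1.015344 = -1.066471
t=1.230000, w=-1.066471:
  k1 = f(1.230000, -1.066471) = 0.932806
  k2 = f(1.345000, -0.959198) = 0.841942
  w ← -1.066471 + 0.23·0.841942 = -0.872824
w(1.46) ≈ -0.8728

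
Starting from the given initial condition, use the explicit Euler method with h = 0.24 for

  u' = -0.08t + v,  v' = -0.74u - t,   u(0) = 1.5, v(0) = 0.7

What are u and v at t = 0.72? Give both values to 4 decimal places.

Euler on (u,v): u_{n+1} = u_n + h·u', v_{n+1} = v_n + h·v'.
0.000000: (1.500000, 0.700000); f=(0.700000, -1.110000) → (1.668000, 0.433600)
0.240000: (1.668000, 0.433600); f=(0.414400, -1.474320) → (1.767456, 0.079763)
0.480000: (1.767456, 0.079763); f=(0.041363, -1.787917) → (1.777383, -0.349337)
(u(0.72), v(0.72)) ≈ (1.7774, -0.3493)

1.7774, -0.3493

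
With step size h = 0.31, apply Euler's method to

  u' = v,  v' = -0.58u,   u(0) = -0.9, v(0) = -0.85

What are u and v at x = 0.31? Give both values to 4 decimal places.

Euler on (u,v): u_{n+1} = u_n + h·u', v_{n+1} = v_n + h·v'.
0.000000: (-0.900000, -0.850000); f=(-0.850000, 0.522000) → (-1.163500, -0.688180)
(u(0.31), v(0.31)) ≈ (-1.1635, -0.6882)

-1.1635, -0.6882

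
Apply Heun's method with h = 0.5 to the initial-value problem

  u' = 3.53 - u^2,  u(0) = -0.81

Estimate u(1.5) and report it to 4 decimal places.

1.2902

Heun: k1 = f(x_n, u_n); k2 = f(x_n + h, u_n + h·k1); u_{n+1} = u_n + (h/2)·(k1 + k2).
x=0.000000, u=-0.810000:
  k1 = f(0.000000, -0.810000) = 2.873900
  k2 = f(0.500000, 0.626950) = 3.136934
  u ← -0.810000 + (0.5/2)·(2.873900 + 3.136934) = 0.692708
x=0.500000, u=0.692708:
  k1 = f(0.500000, 0.692708) = 3.050155
  k2 = f(1.000000, 2.217786) = -1.388574
  u ← 0.692708 + (0.5/2)·(3.050155 + (-1.388574)) = 1.108104
x=1.000000, u=1.108104:
  k1 = f(1.000000, 1.108104) = 2.302106
  k2 = f(1.500000, 2.259157) = -1.573789
  u ← 1.108104 + (0.5/2)·(2.302106 + (-1.573789)) = 1.290183
u(1.5) ≈ 1.2902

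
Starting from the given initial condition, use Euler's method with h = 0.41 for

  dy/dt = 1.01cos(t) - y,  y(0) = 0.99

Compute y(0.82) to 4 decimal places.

Euler: y_{n+1} = y_n + h·f(t_n, y_n).
t=0.000000, y=0.990000: f=0.020000 → y ← 0.990000 + 0.41·0.020000 = 0.998200
t=0.410000, y=0.998200: f=-0.071908 → y ← 0.998200 + 0.41·(-0.071908) = 0.968718
y(0.82) ≈ 0.9687

0.9687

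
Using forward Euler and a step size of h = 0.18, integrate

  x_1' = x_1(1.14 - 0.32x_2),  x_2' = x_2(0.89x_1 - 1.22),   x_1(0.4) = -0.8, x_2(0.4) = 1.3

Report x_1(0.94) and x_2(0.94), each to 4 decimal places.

Euler on (x_1,x_2): x_1_{n+1} = x_1_n + h·x_1', x_2_{n+1} = x_2_n + h·x_2'.
0.400000: (-0.800000, 1.300000); f=(-0.579200, -2.511600) → (-0.904256, 0.847912)
0.580000: (-0.904256, 0.847912); f=(-0.785498, -1.716842) → (-1.045646, 0.538880)
0.760000: (-1.045646, 0.538880); f=(-1.011723, -1.158930) → (-1.227756, 0.330273)
(x_1(0.94), x_2(0.94)) ≈ (-1.2278, 0.3303)

-1.2278, 0.3303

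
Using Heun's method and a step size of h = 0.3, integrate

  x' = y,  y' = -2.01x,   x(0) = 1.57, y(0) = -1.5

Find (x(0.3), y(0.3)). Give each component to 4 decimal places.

0.9780, -2.3110

Heun on (x,y): k1 = f(s_n, state_n); k2 = f(s_n + h, state_n + h·k1); state_{n+1} = state_n + (h/2)·(k1 + k2).
0.000000: (1.570000, -1.500000)
  k1 = (-1.500000, -3.155700)
  predictor → (1.120000, -2.446710)
  k2 = (-2.446710, -2.251200)
  → (0.977994, -2.311035)
(x(0.3), y(0.3)) ≈ (0.9780, -2.3110)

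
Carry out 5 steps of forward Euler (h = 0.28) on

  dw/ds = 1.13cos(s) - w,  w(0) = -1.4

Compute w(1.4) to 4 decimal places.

Euler: w_{n+1} = w_n + h·f(s_n, w_n).
s=0.000000, w=-1.400000: f=2.530000 → w ← -1.400000 + 0.28·2.530000 = -0.691600
s=0.280000, w=-0.691600: f=1.777593 → w ← -0.691600 + 0.28·1.777593 = -0.193874
s=0.560000, w=-0.193874: f=1.151272 → w ← -0.193874 + 0.28·1.151272 = 0.128482
s=0.840000, w=0.128482: f=0.625751 → w ← 0.128482 + 0.28·0.625751 = 0.303692
s=1.120000, w=0.303692: f=0.188629 → w ← 0.303692 + 0.28·0.188629 = 0.356508
w(1.4) ≈ 0.3565

0.3565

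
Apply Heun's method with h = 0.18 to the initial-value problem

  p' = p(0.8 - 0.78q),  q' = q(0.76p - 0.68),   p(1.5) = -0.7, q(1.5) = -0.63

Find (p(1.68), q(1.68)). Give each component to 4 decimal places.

Heun on (p,q): k1 = f(t_n, state_n); k2 = f(t_n + h, state_n + h·k1); state_{n+1} = state_n + (h/2)·(k1 + k2).
1.500000: (-0.700000, -0.630000)
  k1 = (-0.903980, 0.763560)
  predictor → (-0.862716, -0.492559)
  k2 = (-1.021625, 0.657894)
  → (-0.873304, -0.502069)
(p(1.68), q(1.68)) ≈ (-0.8733, -0.5021)

-0.8733, -0.5021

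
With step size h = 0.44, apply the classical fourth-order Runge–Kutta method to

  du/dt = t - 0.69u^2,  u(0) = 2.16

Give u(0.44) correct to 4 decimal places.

RK4: k1 = f(t_n, u_n); k2 = f(t_n + h/2, u_n + (h/2)·k1); k3 = f(t_n + h/2, u_n + (h/2)·k2); k4 = f(t_n + h, u_n + h·k3); u_{n+1} = u_n + (h/6)·(k1 + 2k2 + 2k3 + k4).
t=0.000000, u=2.160000:
  k1 = f(0.000000, 2.160000) = -3.219264
  k2 = f(0.220000, 1.451762) = -1.234253
  k3 = f(0.220000, 1.888464) = -2.240745
  k4 = f(0.440000, 1.174072) = -0.511127
  u ← 2.160000 + (0.44/6)·(k1 + 2k2 + 2k3 + k4) = 1.376772
u(0.44) ≈ 1.3768

1.3768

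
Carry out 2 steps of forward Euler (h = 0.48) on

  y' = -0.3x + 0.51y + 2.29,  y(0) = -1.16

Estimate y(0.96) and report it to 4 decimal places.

Euler: y_{n+1} = y_n + h·f(x_n, y_n).
x=0.000000, y=-1.160000: f=1.698400 → y ← -1.160000 + 0.48·1.698400 = -0.344768
x=0.480000, y=-0.344768: f=1.970168 → y ← -0.344768 + 0.48·1.970168 = 0.600913
y(0.96) ≈ 0.6009

0.6009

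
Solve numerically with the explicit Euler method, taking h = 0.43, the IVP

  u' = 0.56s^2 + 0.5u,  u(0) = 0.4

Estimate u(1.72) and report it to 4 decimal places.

1.5545

Euler: u_{n+1} = u_n + h·f(s_n, u_n).
s=0.000000, u=0.400000: f=0.200000 → u ← 0.400000 + 0.43·0.200000 = 0.486000
s=0.430000, u=0.486000: f=0.346544 → u ← 0.486000 + 0.43·0.346544 = 0.635014
s=0.860000, u=0.635014: f=0.731683 → u ← 0.635014 + 0.43·0.731683 = 0.949638
s=1.290000, u=0.949638: f=1.406715 → u ← 0.949638 + 0.43·1.406715 = 1.554525
u(1.72) ≈ 1.5545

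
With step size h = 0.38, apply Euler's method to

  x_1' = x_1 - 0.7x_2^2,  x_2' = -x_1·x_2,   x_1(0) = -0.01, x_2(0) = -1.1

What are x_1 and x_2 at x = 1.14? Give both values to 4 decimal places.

Euler on (x_1,x_2): x_1_{n+1} = x_1_n + h·x_1', x_2_{n+1} = x_2_n + h·x_2'.
0.000000: (-0.010000, -1.100000); f=(-0.857000, -0.011000) → (-0.335660, -1.104180)
0.380000: (-0.335660, -1.104180); f=(-1.189109, -0.370629) → (-0.787522, -1.245019)
0.760000: (-0.787522, -1.245019); f=(-1.872572, -0.980479) → (-1.499099, -1.617601)
(x_1(1.14), x_2(1.14)) ≈ (-1.4991, -1.6176)

-1.4991, -1.6176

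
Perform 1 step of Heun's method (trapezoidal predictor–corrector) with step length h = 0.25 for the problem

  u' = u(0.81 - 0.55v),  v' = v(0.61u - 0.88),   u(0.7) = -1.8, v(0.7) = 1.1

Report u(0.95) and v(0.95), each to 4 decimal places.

-1.9654, 0.6866

Heun on (u,v): k1 = f(t_n, state_n); k2 = f(t_n + h, state_n + h·k1); state_{n+1} = state_n + (h/2)·(k1 + k2).
0.700000: (-1.800000, 1.100000)
  k1 = (-0.369000, -2.175800)
  predictor → (-1.892250, 0.556050)
  k2 = (-0.954020, -1.131157)
  → (-1.965378, 0.686630)
(u(0.95), v(0.95)) ≈ (-1.9654, 0.6866)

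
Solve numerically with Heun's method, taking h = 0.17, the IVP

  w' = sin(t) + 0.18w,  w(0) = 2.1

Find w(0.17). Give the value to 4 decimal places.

Heun: k1 = f(t_n, w_n); k2 = f(t_n + h, w_n + h·k1); w_{n+1} = w_n + (h/2)·(k1 + k2).
t=0.000000, w=2.100000:
  k1 = f(0.000000, 2.100000) = 0.378000
  k2 = f(0.170000, 2.164260) = 0.558749
  w ← 2.100000 + (0.17/2)·(0.378000 + 0.558749) = 2.179624
w(0.17) ≈ 2.1796

2.1796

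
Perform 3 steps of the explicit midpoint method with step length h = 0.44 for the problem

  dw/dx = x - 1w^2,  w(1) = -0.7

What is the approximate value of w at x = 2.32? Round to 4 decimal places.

1.0639

Midpoint: k1 = f(x_n, w_n); k2 = f(x_n + h/2, w_n + (h/2)·k1); w_{n+1} = w_n + h·k2.
x=1.000000, w=-0.700000:
  k1 = f(1.000000, -0.700000) = 0.510000
  k2 = f(1.220000, -0.587800) = 0.874491
  w ← -0.700000 + 0.44·0.874491 = -0.315224
x=1.440000, w=-0.315224:
  k1 = f(1.440000, -0.315224) = 1.340634
  k2 = f(1.660000, -0.020284) = 1.659589
  w ← -0.315224 + 0.44·1.659589 = 0.414995
x=1.880000, w=0.414995:
  k1 = f(1.880000, 0.414995) = 1.707779
  k2 = f(2.100000, 0.790706) = 1.474783
  w ← 0.414995 + 0.44·1.474783 = 1.063900
w(2.32) ≈ 1.0639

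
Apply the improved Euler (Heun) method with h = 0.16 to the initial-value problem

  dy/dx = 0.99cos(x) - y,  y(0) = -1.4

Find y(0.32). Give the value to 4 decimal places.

Heun: k1 = f(x_n, y_n); k2 = f(x_n + h, y_n + h·k1); y_{n+1} = y_n + (h/2)·(k1 + k2).
x=0.000000, y=-1.400000:
  k1 = f(0.000000, -1.400000) = 2.390000
  k2 = f(0.160000, -1.017600) = 1.994955
  y ← -1.400000 + (0.16/2)·(2.390000 + 1.994955) = -1.049204
x=0.160000, y=-1.049204:
  k1 = f(0.160000, -1.049204) = 2.026559
  k2 = f(0.320000, -0.724954) = 1.664697
  y ← -1.049204 + (0.16/2)·(2.026559 + 1.664697) = -0.753903
y(0.32) ≈ -0.7539

-0.7539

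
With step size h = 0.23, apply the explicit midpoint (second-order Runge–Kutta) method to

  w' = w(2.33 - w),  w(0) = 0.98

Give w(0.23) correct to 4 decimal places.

Midpoint: k1 = f(s_n, w_n); k2 = f(s_n + h/2, w_n + (h/2)·k1); w_{n+1} = w_n + h·k2.
s=0.000000, w=0.980000:
  k1 = f(0.000000, 0.980000) = 1.323000
  k2 = f(0.115000, 1.132145) = 1.356146
  w ← 0.980000 + 0.23·1.356146 = 1.291913
w(0.23) ≈ 1.2919

1.2919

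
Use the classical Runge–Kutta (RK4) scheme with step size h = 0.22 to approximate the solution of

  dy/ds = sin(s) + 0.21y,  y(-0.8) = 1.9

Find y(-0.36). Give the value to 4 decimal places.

RK4: k1 = f(s_n, y_n); k2 = f(s_n + h/2, y_n + (h/2)·k1); k3 = f(s_n + h/2, y_n + (h/2)·k2); k4 = f(s_n + h, y_n + h·k3); y_{n+1} = y_n + (h/6)·(k1 + 2k2 + 2k3 + k4).
s=-0.800000, y=1.900000:
  k1 = f(-0.800000, 1.900000) = -0.318356
  k2 = f(-0.690000, 1.864981) = -0.244891
  k3 = f(-0.690000, 1.873062) = -0.243194
  k4 = f(-0.580000, 1.846497) = -0.160260
  y ← 1.900000 + (0.22/6)·(k1 + 2k2 + 2k3 + k4) = 1.846658
s=-0.580000, y=1.846658:
  k1 = f(-0.580000, 1.846658) = -0.160226
  k2 = f(-0.470000, 1.829033) = -0.068789
  k3 = f(-0.470000, 1.839091) = -0.066677
  k4 = f(-0.360000, 1.831989) = 0.032443
  y ← 1.846658 + (0.22/6)·(k1 + 2k2 + 2k3 + k4) = 1.832038
y(-0.36) ≈ 1.8320

1.8320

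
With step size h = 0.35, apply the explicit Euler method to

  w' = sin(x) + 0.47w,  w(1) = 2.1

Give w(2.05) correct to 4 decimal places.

Euler: w_{n+1} = w_n + h·f(x_n, w_n).
x=1.000000, w=2.100000: f=1.828471 → w ← 2.100000 + 0.35·1.828471 = 2.739965
x=1.350000, w=2.739965: f=2.263507 → w ← 2.739965 + 0.35·2.263507 = 3.532192
x=1.700000, w=3.532192: f=2.651795 → w ← 3.532192 + 0.35·2.651795 = 4.460321
w(2.05) ≈ 4.4603

4.4603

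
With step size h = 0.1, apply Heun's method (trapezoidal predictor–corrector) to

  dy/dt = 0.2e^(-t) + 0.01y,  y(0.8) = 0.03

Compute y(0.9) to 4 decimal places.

0.0386

Heun: k1 = f(t_n, y_n); k2 = f(t_n + h, y_n + h·k1); y_{n+1} = y_n + (h/2)·(k1 + k2).
t=0.800000, y=0.030000:
  k1 = f(0.800000, 0.030000) = 0.090166
  k2 = f(0.900000, 0.039017) = 0.081704
  y ← 0.030000 + (0.1/2)·(0.090166 + 0.081704) = 0.038593
y(0.9) ≈ 0.0386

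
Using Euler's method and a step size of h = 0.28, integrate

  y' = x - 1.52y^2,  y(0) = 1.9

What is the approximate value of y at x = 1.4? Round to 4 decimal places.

0.7684

Euler: y_{n+1} = y_n + h·f(x_n, y_n).
x=0.000000, y=1.900000: f=-5.487200 → y ← 1.900000 + 0.28·(-5.487200) = 0.363584
x=0.280000, y=0.363584: f=0.079066 → y ← 0.363584 + 0.28·0.079066 = 0.385723
x=0.560000, y=0.385723: f=0.333852 → y ← 0.385723 + 0.28·0.333852 = 0.479201
x=0.840000, y=0.479201: f=0.490957 → y ← 0.479201 + 0.28·0.490957 = 0.616669
x=1.120000, y=0.616669: f=0.541974 → y ← 0.616669 + 0.28·0.541974 = 0.768422
y(1.4) ≈ 0.7684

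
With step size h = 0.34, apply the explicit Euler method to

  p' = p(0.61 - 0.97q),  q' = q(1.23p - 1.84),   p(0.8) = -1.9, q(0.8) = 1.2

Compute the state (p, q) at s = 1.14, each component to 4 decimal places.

Euler on (p,q): p_{n+1} = p_n + h·p', q_{n+1} = q_n + h·q'.
0.800000: (-1.900000, 1.200000); f=(1.052600, -5.012400) → (-1.542116, -0.504216)
(p(1.14), q(1.14)) ≈ (-1.5421, -0.5042)

-1.5421, -0.5042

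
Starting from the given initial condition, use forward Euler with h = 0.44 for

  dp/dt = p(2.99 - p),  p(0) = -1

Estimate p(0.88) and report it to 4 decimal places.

-9.7219

Euler: p_{n+1} = p_n + h·f(t_n, p_n).
t=0.000000, p=-1.000000: f=-3.990000 → p ← -1.000000 + 0.44·(-3.990000) = -2.755600
t=0.440000, p=-2.755600: f=-15.832575 → p ← -2.755600 + 0.44·(-15.832575) = -9.721933
p(0.88) ≈ -9.7219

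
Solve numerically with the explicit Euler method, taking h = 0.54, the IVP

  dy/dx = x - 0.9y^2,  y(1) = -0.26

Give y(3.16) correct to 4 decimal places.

Euler: y_{n+1} = y_n + h·f(x_n, y_n).
x=1.000000, y=-0.260000: f=0.939160 → y ← -0.260000 + 0.54·0.939160 = 0.247146
x=1.540000, y=0.247146: f=1.485027 → y ← 0.247146 + 0.54·1.485027 = 1.049061
x=2.080000, y=1.049061: f=1.089524 → y ← 1.049061 + 0.54·1.089524 = 1.637404
x=2.620000, y=1.637404: f=0.207018 → y ← 1.637404 + 0.54·0.207018 = 1.749193
y(3.16) ≈ 1.7492

1.7492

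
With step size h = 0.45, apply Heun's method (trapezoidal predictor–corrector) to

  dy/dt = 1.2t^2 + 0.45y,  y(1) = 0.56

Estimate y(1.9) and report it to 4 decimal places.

Heun: k1 = f(t_n, y_n); k2 = f(t_n + h, y_n + h·k1); y_{n+1} = y_n + (h/2)·(k1 + k2).
t=1.000000, y=0.560000:
  k1 = f(1.000000, 0.560000) = 1.452000
  k2 = f(1.450000, 1.213400) = 3.069030
  y ← 0.560000 + (0.45/2)·(1.452000 + 3.069030) = 1.577232
t=1.450000, y=1.577232:
  k1 = f(1.450000, 1.577232) = 3.232754
  k2 = f(1.900000, 3.031971) = 5.696387
  y ← 1.577232 + (0.45/2)·(3.232754 + 5.696387) = 3.586289
y(1.9) ≈ 3.5863

3.5863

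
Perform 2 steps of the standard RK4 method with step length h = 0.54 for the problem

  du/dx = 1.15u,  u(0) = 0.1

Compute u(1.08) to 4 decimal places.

0.3459

RK4: k1 = f(x_n, u_n); k2 = f(x_n + h/2, u_n + (h/2)·k1); k3 = f(x_n + h/2, u_n + (h/2)·k2); k4 = f(x_n + h, u_n + h·k3); u_{n+1} = u_n + (h/6)·(k1 + 2k2 + 2k3 + k4).
x=0.000000, u=0.100000:
  k1 = f(0.000000, 0.100000) = 0.115000
  k2 = f(0.270000, 0.131050) = 0.150707
  k3 = f(0.270000, 0.140691) = 0.161795
  k4 = f(0.540000, 0.187369) = 0.215474
  u ← 0.100000 + (0.54/6)·(k1 + 2k2 + 2k3 + k4) = 0.185993
x=0.540000, u=0.185993:
  k1 = f(0.540000, 0.185993) = 0.213892
  k2 = f(0.810000, 0.243744) = 0.280306
  k3 = f(0.810000, 0.261676) = 0.300927
  k4 = f(1.080000, 0.348494) = 0.400768
  u ← 0.185993 + (0.54/6)·(k1 + 2k2 + 2k3 + k4) = 0.345934
u(1.08) ≈ 0.3459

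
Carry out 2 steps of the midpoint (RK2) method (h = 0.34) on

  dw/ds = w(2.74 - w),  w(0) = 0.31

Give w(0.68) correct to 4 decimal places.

Midpoint: k1 = f(s_n, w_n); k2 = f(s_n + h/2, w_n + (h/2)·k1); w_{n+1} = w_n + h·k2.
s=0.000000, w=0.310000:
  k1 = f(0.000000, 0.310000) = 0.753300
  k2 = f(0.170000, 0.438061) = 1.008390
  w ← 0.310000 + 0.34·1.008390 = 0.652852
s=0.340000, w=0.652852:
  k1 = f(0.340000, 0.652852) = 1.362599
  k2 = f(0.510000, 0.884494) = 1.641184
  w ← 0.652852 + 0.34·1.641184 = 1.210855
w(0.68) ≈ 1.2109

1.2109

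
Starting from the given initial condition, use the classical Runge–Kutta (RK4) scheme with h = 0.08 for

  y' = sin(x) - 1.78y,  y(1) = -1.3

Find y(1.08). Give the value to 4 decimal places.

RK4: k1 = f(x_n, y_n); k2 = f(x_n + h/2, y_n + (h/2)·k1); k3 = f(x_n + h/2, y_n + (h/2)·k2); k4 = f(x_n + h, y_n + h·k3); y_{n+1} = y_n + (h/6)·(k1 + 2k2 + 2k3 + k4).
x=1.000000, y=-1.300000:
  k1 = f(1.000000, -1.300000) = 3.155471
  k2 = f(1.040000, -1.173781) = 2.951735
  k3 = f(1.040000, -1.181931) = 2.966241
  k4 = f(1.080000, -1.062701) = 2.773565
  y ← -1.300000 + (0.08/6)·(k1 + 2k2 + 2k3 + k4) = -1.063134
y(1.08) ≈ -1.0631

-1.0631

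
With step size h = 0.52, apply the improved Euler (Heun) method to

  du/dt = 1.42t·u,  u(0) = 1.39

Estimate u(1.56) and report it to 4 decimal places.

6.8593

Heun: k1 = f(t_n, u_n); k2 = f(t_n + h, u_n + h·k1); u_{n+1} = u_n + (h/2)·(k1 + k2).
t=0.000000, u=1.390000:
  k1 = f(0.000000, 1.390000) = 0.000000
  k2 = f(0.520000, 1.390000) = 1.026376
  u ← 1.390000 + (0.52/2)·(0.000000 + 1.026376) = 1.656858
t=0.520000, u=1.656858:
  k1 = f(0.520000, 1.656858) = 1.223424
  k2 = f(1.040000, 2.293038) = 3.386359
  u ← 1.656858 + (0.52/2)·(1.223424 + 3.386359) = 2.855401
t=1.040000, u=2.855401:
  k1 = f(1.040000, 2.855401) = 4.216856
  k2 = f(1.560000, 5.048167) = 11.182699
  u ← 2.855401 + (0.52/2)·(4.216856 + 11.182699) = 6.859286
u(1.56) ≈ 6.8593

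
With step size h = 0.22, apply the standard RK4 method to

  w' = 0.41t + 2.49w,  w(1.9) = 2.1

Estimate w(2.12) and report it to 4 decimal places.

RK4: k1 = f(t_n, w_n); k2 = f(t_n + h/2, w_n + (h/2)·k1); k3 = f(t_n + h/2, w_n + (h/2)·k2); k4 = f(t_n + h, w_n + h·k3); w_{n+1} = w_n + (h/6)·(k1 + 2k2 + 2k3 + k4).
t=1.900000, w=2.100000:
  k1 = f(1.900000, 2.100000) = 6.008000
  k2 = f(2.010000, 2.760880) = 7.698691
  k3 = f(2.010000, 2.946856) = 8.161772
  k4 = f(2.120000, 3.895590) = 10.569218
  w ← 2.100000 + (0.22/6)·(k1 + 2k2 + 2k3 + k4) = 3.870932
w(2.12) ≈ 3.8709

3.8709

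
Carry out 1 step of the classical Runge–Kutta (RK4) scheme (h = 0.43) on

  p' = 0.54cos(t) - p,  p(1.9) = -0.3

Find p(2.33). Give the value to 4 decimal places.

-0.2946

RK4: k1 = f(t_n, p_n); k2 = f(t_n + h/2, p_n + (h/2)·k1); k3 = f(t_n + h/2, p_n + (h/2)·k2); k4 = f(t_n + h, p_n + h·k3); p_{n+1} = p_n + (h/6)·(k1 + 2k2 + 2k3 + k4).
t=1.900000, p=-0.300000:
  k1 = f(1.900000, -0.300000) = 0.125424
  k2 = f(2.115000, -0.273034) = -0.006544
  k3 = f(2.115000, -0.301407) = 0.021829
  k4 = f(2.330000, -0.290614) = -0.081092
  p ← -0.300000 + (0.43/6)·(k1 + 2k2 + 2k3 + k4) = -0.294632
p(2.33) ≈ -0.2946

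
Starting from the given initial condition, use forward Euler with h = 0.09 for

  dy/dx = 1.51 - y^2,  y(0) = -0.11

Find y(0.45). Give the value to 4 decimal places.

0.5422

Euler: y_{n+1} = y_n + h·f(x_n, y_n).
x=0.000000, y=-0.110000: f=1.497900 → y ← -0.110000 + 0.09·1.497900 = 0.024811
x=0.090000, y=0.024811: f=1.509384 → y ← 0.024811 + 0.09·1.509384 = 0.160656
x=0.180000, y=0.160656: f=1.484190 → y ← 0.160656 + 0.09·1.484190 = 0.294233
x=0.270000, y=0.294233: f=1.423427 → y ← 0.294233 + 0.09·1.423427 = 0.422341
x=0.360000, y=0.422341: f=1.331628 → y ← 0.422341 + 0.09·1.331628 = 0.542188
y(0.45) ≈ 0.5422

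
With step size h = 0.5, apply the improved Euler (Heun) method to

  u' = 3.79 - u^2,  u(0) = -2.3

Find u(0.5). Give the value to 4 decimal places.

-4.0531

Heun: k1 = f(s_n, u_n); k2 = f(s_n + h, u_n + h·k1); u_{n+1} = u_n + (h/2)·(k1 + k2).
s=0.000000, u=-2.300000:
  k1 = f(0.000000, -2.300000) = -1.500000
  k2 = f(0.500000, -3.050000) = -5.512500
  u ← -2.300000 + (0.5/2)·(-1.500000 + (-5.512500)) = -4.053125
u(0.5) ≈ -4.0531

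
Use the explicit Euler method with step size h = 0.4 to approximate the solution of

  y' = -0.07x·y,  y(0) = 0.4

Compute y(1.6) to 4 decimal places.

0.3737

Euler: y_{n+1} = y_n + h·f(x_n, y_n).
x=0.000000, y=0.400000: f=0.000000 → y ← 0.400000 + 0.4·0.000000 = 0.400000
x=0.400000, y=0.400000: f=-0.011200 → y ← 0.400000 + 0.4·(-0.011200) = 0.395520
x=0.800000, y=0.395520: f=-0.022149 → y ← 0.395520 + 0.4·(-0.022149) = 0.386660
x=1.200000, y=0.386660: f=-0.032479 → y ← 0.386660 + 0.4·(-0.032479) = 0.373669
y(1.6) ≈ 0.3737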